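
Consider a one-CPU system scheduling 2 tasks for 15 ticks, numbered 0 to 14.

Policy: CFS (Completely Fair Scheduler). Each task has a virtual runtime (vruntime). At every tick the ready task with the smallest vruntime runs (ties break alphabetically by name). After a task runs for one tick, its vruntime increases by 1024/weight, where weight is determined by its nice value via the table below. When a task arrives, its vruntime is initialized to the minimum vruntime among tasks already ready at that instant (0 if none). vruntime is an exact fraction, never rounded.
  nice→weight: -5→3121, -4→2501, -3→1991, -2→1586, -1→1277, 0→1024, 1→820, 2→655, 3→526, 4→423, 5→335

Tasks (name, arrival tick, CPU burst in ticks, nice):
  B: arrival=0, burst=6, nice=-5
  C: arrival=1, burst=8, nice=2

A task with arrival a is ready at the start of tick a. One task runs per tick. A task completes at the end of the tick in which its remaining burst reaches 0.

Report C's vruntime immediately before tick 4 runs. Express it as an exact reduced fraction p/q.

t=0: vr[B=0] → run B
t=1: vr[B=1024/3121 C=1024/3121] → run B
t=2: vr[B=2048/3121 C=1024/3121] → run C
t=3: vr[B=2048/3121 C=3866624/2044255] → run B
t=4: vr[B=3072/3121 C=3866624/2044255] → run B
t=5: vr[B=4096/3121 C=3866624/2044255] → run B
t=6: vr[B=5120/3121 C=3866624/2044255] → run B
t=7: vr[C=3866624/2044255] → run C
t=8: vr[C=7062528/2044255] → run C
t=9: vr[C=10258432/2044255] → run C
t=10: vr[C=13454336/2044255] → run C
t=11: vr[C=3330048/408851] → run C
t=12: vr[C=19846144/2044255] → run C
t=13: vr[C=23042048/2044255] → run C
t=14: (idle)

vruntime(C, start of tick 4) = 3866624/2044255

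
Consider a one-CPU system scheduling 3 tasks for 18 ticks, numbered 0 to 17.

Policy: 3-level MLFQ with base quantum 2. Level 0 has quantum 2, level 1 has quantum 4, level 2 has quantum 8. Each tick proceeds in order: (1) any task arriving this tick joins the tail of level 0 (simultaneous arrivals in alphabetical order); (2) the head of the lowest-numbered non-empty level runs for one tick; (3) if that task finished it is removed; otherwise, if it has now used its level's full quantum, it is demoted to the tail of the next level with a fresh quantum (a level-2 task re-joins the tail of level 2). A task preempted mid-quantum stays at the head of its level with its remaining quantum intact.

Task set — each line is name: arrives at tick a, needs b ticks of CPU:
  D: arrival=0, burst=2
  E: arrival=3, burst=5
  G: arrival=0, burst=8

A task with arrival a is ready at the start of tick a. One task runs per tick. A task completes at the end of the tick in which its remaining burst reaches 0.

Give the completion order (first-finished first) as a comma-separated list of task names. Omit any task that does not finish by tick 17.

t=0: L0/L1/L2 = DG/-/- → run D
t=1: L0/L1/L2 = DG/-/- → run D
t=2: L0/L1/L2 = G/-/- → run G
t=3: L0/L1/L2 = GE/-/- → run G
t=4: L0/L1/L2 = E/G/- → run E
t=5: L0/L1/L2 = E/G/- → run E
t=6: L0/L1/L2 = -/GE/- → run G
t=7: L0/L1/L2 = -/GE/- → run G
t=8: L0/L1/L2 = -/GE/- → run G
t=9: L0/L1/L2 = -/GE/- → run G
t=10: L0/L1/L2 = -/E/G → run E
t=11: L0/L1/L2 = -/E/G → run E
t=12: L0/L1/L2 = -/E/G → run E
t=13: L0/L1/L2 = -/-/G → run G
t=14: L0/L1/L2 = -/-/G → run G
t=15: (idle)
t=16: (idle)
t=17: (idle)

completion order = D, E, G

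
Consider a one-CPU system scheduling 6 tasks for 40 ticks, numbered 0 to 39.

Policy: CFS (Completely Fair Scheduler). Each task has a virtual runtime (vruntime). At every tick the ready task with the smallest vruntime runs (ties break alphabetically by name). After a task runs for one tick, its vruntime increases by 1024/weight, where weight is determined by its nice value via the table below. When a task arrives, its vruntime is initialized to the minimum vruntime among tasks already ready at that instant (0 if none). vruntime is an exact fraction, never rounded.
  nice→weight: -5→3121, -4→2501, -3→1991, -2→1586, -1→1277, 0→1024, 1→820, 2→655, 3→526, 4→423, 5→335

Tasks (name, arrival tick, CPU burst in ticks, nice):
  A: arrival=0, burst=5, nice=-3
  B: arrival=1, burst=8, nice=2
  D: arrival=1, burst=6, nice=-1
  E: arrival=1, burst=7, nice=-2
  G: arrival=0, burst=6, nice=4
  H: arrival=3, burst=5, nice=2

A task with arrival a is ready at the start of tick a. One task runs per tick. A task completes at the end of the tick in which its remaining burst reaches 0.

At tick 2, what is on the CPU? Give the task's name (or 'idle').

running at tick 2 = D

t=0: vr[A=0 G=0] → run A
t=1: vr[A=1024/1991 B=0 D=0 E=0 G=0] → run B
t=2: vr[A=1024/1991 B=1024/655 D=0 E=0 G=0] → run D
t=3: vr[A=1024/1991 B=1024/655 D=1024/1277 E=0 G=0 H=0] → run E
t=4: vr[A=1024/1991 B=1024/655 D=1024/1277 E=512/793 G=0 H=0] → run G
t=5: vr[A=1024/1991 B=1024/655 D=1024/1277 E=512/793 G=1024/423 H=0] → run H
t=6: vr[A=1024/1991 B=1024/655 D=1024/1277 E=512/793 G=1024/423 H=1024/655] → run A
t=7: vr[A=2048/1991 B=1024/655 D=1024/1277 E=512/793 G=1024/423 H=1024/655] → run E
t=8: vr[A=2048/1991 B=1024/655 D=1024/1277 E=1024/793 G=1024/423 H=1024/655] → run D
t=9: vr[A=2048/1991 B=1024/655 D=2048/1277 E=1024/793 G=1024/423 H=1024/655] → run A
t=10: vr[A=3072/1991 B=1024/655 D=2048/1277 E=1024/793 G=1024/423 H=1024/655] → run E
t=11: vr[A=3072/1991 B=1024/655 D=2048/1277 E=1536/793 G=1024/423 H=1024/655] → run A
t=12: vr[A=4096/1991 B=1024/655 D=2048/1277 E=1536/793 G=1024/423 H=1024/655] → run B
t=13: vr[A=4096/1991 B=2048/655 D=2048/1277 E=1536/793 G=1024/423 H=1024/655] → run H
t=14: vr[A=4096/1991 B=2048/655 D=2048/1277 E=1536/793 G=1024/423 H=2048/655] → run D
t=15: vr[A=4096/1991 B=2048/655 D=3072/1277 E=1536/793 G=1024/423 H=2048/655] → run E
t=16: vr[A=4096/1991 B=2048/655 D=3072/1277 E=2048/793 G=1024/423 H=2048/655] → run A
t=17: vr[B=2048/655 D=3072/1277 E=2048/793 G=1024/423 H=2048/655] → run D
t=18: vr[B=2048/655 D=4096/1277 E=2048/793 G=1024/423 H=2048/655] → run G
t=19: vr[B=2048/655 D=4096/1277 E=2048/793 G=2048/423 H=2048/655] → run E
t=20: vr[B=2048/655 D=4096/1277 E=2560/793 G=2048/423 H=2048/655] → run B
t=21: vr[B=3072/655 D=4096/1277 E=2560/793 G=2048/423 H=2048/655] → run H
t=22: vr[B=3072/655 D=4096/1277 E=2560/793 G=2048/423 H=3072/655] → run D
t=23: vr[B=3072/655 D=5120/1277 E=2560/793 G=2048/423 H=3072/655] → run E
t=24: vr[B=3072/655 D=5120/1277 E=3072/793 G=2048/423 H=3072/655] → run E
t=25: vr[B=3072/655 D=5120/1277 G=2048/423 H=3072/655] → run D
t=26: vr[B=3072/655 G=2048/423 H=3072/655] → run B
t=27: vr[B=4096/655 G=2048/423 H=3072/655] → run H
t=28: vr[B=4096/655 G=2048/423 H=4096/655] → run G
t=29: vr[B=4096/655 G=1024/141 H=4096/655] → run B
t=30: vr[B=1024/131 G=1024/141 H=4096/655] → run H
t=31: vr[B=1024/131 G=1024/141] → run G
t=32: vr[B=1024/131 G=4096/423] → run B
t=33: vr[B=6144/655 G=4096/423] → run B
t=34: vr[B=7168/655 G=4096/423] → run G
t=35: vr[B=7168/655 G=5120/423] → run B
t=36: vr[G=5120/423] → run G
t=37: (idle)
t=38: (idle)
t=39: (idle)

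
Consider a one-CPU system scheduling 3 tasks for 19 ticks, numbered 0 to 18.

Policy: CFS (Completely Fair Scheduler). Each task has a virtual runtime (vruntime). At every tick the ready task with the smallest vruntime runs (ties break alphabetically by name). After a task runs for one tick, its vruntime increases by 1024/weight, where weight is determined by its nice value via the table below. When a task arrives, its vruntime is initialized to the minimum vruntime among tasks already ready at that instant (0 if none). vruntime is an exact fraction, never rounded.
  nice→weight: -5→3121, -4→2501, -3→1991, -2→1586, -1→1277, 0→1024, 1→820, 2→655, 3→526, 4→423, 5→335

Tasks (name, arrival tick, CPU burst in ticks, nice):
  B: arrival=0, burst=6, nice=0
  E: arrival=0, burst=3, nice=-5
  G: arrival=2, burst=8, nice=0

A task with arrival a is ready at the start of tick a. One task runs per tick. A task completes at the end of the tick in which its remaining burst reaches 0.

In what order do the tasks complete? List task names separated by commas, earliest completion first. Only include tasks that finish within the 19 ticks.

completion order = E, B, G

t=0: vr[B=0 E=0] → run B
t=1: vr[B=1 E=0] → run E
t=2: vr[B=1 E=1024/3121 G=1024/3121] → run E
t=3: vr[B=1 E=2048/3121 G=1024/3121] → run G
t=4: vr[B=1 E=2048/3121 G=4145/3121] → run E
t=5: vr[B=1 G=4145/3121] → run B
t=6: vr[B=2 G=4145/3121] → run G
t=7: vr[B=2 G=7266/3121] → run B
t=8: vr[B=3 G=7266/3121] → run G
t=9: vr[B=3 G=10387/3121] → run B
t=10: vr[B=4 G=10387/3121] → run G
t=11: vr[B=4 G=13508/3121] → run B
t=12: vr[B=5 G=13508/3121] → run G
t=13: vr[B=5 G=16629/3121] → run B
t=14: vr[G=16629/3121] → run G
t=15: vr[G=19750/3121] → run G
t=16: vr[G=22871/3121] → run G
t=17: (idle)
t=18: (idle)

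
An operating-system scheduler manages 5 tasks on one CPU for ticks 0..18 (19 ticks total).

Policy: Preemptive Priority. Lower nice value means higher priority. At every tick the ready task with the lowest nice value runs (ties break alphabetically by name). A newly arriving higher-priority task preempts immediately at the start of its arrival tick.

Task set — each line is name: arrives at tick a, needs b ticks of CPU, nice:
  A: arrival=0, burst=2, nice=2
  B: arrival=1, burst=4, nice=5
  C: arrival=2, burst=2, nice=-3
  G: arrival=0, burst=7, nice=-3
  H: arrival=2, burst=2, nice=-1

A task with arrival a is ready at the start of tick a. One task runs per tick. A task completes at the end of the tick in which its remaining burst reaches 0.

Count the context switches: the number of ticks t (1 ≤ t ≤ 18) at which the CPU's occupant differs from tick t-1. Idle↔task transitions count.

t=0: ready={A,G} → run G
t=1: ready={A,B,G} → run G
t=2: ready={A,B,C,G,H} → run C
t=3: ready={A,B,C,G,H} → run C
t=4: ready={A,B,G,H} → run G
t=5: ready={A,B,G,H} → run G
t=6: ready={A,B,G,H} → run G
t=7: ready={A,B,G,H} → run G
t=8: ready={A,B,G,H} → run G
t=9: ready={A,B,H} → run H
t=10: ready={A,B,H} → run H
t=11: ready={A,B} → run A
t=12: ready={A,B} → run A
t=13: ready={B} → run B
t=14: ready={B} → run B
t=15: ready={B} → run B
t=16: ready={B} → run B
t=17: (idle)
t=18: (idle)

context switches = 6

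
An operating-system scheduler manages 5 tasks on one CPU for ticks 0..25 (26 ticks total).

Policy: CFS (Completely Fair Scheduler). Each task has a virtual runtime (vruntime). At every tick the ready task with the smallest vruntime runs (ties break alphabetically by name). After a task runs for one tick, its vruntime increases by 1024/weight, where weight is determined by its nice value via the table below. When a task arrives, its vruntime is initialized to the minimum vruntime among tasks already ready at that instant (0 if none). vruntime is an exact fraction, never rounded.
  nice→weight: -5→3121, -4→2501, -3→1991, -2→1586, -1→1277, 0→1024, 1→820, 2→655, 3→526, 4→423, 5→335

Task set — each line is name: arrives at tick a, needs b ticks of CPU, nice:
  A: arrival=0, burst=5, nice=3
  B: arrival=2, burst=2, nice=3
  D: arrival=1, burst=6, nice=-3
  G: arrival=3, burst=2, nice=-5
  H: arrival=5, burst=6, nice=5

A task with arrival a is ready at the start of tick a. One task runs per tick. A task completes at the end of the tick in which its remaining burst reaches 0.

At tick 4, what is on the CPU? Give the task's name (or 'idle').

running at tick 4 = G

t=0: vr[A=0] → run A
t=1: vr[A=512/263 D=512/263] → run A
t=2: vr[A=1024/263 B=512/263 D=512/263] → run B
t=3: vr[A=1024/263 B=1024/263 D=512/263 G=512/263] → run D
t=4: vr[A=1024/263 B=1024/263 D=1288704/523633 G=512/263] → run G
t=5: vr[A=1024/263 B=1024/263 D=1288704/523633 G=1867264/820823 H=1867264/820823] → run G
t=6: vr[A=1024/263 B=1024/263 D=1288704/523633 H=1867264/820823] → run H
t=7: vr[A=1024/263 B=1024/263 D=1288704/523633 H=1466056192/274975705] → run D
t=8: vr[A=1024/263 B=1024/263 D=1558016/523633 H=1466056192/274975705] → run D
t=9: vr[A=1024/263 B=1024/263 D=1827328/523633 H=1466056192/274975705] → run D
t=10: vr[A=1024/263 B=1024/263 D=2096640/523633 H=1466056192/274975705] → run A
t=11: vr[A=1536/263 B=1024/263 D=2096640/523633 H=1466056192/274975705] → run B
t=12: vr[A=1536/263 D=2096640/523633 H=1466056192/274975705] → run D
t=13: vr[A=1536/263 D=2365952/523633 H=1466056192/274975705] → run D
t=14: vr[A=1536/263 H=1466056192/274975705] → run H
t=15: vr[A=1536/263 H=2306578944/274975705] → run A
t=16: vr[A=2048/263 H=2306578944/274975705] → run A
t=17: vr[H=2306578944/274975705] → run H
t=18: vr[H=3147101696/274975705] → run H
t=19: vr[H=3987624448/274975705] → run H
t=20: vr[H=965629440/54995141] → run H
t=21: (idle)
t=22: (idle)
t=23: (idle)
t=24: (idle)
t=25: (idle)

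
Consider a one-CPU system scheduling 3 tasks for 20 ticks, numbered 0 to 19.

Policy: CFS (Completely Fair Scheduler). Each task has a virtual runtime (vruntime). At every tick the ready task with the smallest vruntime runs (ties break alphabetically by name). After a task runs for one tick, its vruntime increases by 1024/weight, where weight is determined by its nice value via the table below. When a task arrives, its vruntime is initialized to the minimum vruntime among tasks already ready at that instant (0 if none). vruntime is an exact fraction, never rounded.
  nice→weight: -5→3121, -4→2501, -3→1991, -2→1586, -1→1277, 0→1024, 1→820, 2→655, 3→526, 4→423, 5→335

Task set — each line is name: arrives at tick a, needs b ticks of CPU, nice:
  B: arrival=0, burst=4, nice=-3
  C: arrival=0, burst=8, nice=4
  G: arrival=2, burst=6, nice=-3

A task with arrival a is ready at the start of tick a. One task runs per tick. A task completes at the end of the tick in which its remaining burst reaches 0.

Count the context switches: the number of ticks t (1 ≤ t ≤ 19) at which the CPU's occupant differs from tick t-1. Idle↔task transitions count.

context switches = 11

t=0: vr[B=0 C=0] → run B
t=1: vr[B=1024/1991 C=0] → run C
t=2: vr[B=1024/1991 C=1024/423 G=1024/1991] → run B
t=3: vr[B=2048/1991 C=1024/423 G=1024/1991] → run G
t=4: vr[B=2048/1991 C=1024/423 G=2048/1991] → run B
t=5: vr[B=3072/1991 C=1024/423 G=2048/1991] → run G
t=6: vr[B=3072/1991 C=1024/423 G=3072/1991] → run B
t=7: vr[C=1024/423 G=3072/1991] → run G
t=8: vr[C=1024/423 G=4096/1991] → run G
t=9: vr[C=1024/423 G=5120/1991] → run C
t=10: vr[C=2048/423 G=5120/1991] → run G
t=11: vr[C=2048/423 G=6144/1991] → run G
t=12: vr[C=2048/423] → run C
t=13: vr[C=1024/141] → run C
t=14: vr[C=4096/423] → run C
t=15: vr[C=5120/423] → run C
t=16: vr[C=2048/141] → run C
t=17: vr[C=7168/423] → run C
t=18: (idle)
t=19: (idle)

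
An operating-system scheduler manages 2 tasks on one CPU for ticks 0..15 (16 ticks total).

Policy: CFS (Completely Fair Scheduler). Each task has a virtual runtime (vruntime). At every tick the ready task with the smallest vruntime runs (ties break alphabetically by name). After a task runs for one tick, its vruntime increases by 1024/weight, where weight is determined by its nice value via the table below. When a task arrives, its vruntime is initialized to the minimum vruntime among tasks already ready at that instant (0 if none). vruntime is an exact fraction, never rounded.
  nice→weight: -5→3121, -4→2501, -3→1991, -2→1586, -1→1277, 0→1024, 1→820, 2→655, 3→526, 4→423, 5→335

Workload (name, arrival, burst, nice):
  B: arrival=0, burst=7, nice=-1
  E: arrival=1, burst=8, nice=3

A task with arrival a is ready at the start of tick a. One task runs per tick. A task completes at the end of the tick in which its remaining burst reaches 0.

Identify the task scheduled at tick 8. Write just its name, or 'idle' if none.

running at tick 8 = E

t=0: vr[B=0] → run B
t=1: vr[B=1024/1277 E=1024/1277] → run B
t=2: vr[B=2048/1277 E=1024/1277] → run E
t=3: vr[B=2048/1277 E=923136/335851] → run B
t=4: vr[B=3072/1277 E=923136/335851] → run B
t=5: vr[B=4096/1277 E=923136/335851] → run E
t=6: vr[B=4096/1277 E=1576960/335851] → run B
t=7: vr[B=5120/1277 E=1576960/335851] → run B
t=8: vr[B=6144/1277 E=1576960/335851] → run E
t=9: vr[B=6144/1277 E=2230784/335851] → run B
t=10: vr[E=2230784/335851] → run E
t=11: vr[E=2884608/335851] → run E
t=12: vr[E=3538432/335851] → run E
t=13: vr[E=4192256/335851] → run E
t=14: vr[E=4846080/335851] → run E
t=15: (idle)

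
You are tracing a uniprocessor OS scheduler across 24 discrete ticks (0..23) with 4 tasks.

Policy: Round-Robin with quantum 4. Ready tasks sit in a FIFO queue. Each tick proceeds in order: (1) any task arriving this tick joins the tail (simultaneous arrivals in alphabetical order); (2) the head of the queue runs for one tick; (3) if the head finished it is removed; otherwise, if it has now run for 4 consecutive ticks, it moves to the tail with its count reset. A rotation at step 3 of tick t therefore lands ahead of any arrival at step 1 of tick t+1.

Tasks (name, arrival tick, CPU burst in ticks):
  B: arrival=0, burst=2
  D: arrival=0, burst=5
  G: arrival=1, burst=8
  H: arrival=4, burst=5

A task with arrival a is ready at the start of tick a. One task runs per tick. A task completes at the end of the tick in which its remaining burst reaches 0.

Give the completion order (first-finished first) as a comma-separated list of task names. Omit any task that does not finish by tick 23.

completion order = B, D, G, H

t=0: queue=[B,D] q_used=0 → run B
t=1: queue=[B,D,G] q_used=1 → run B
t=2: queue=[D,G] q_used=0 → run D
t=3: queue=[D,G] q_used=1 → run D
t=4: queue=[D,G,H] q_used=2 → run D
t=5: queue=[D,G,H] q_used=3 → run D
t=6: queue=[G,H,D] q_used=0 → run G
t=7: queue=[G,H,D] q_used=1 → run G
t=8: queue=[G,H,D] q_used=2 → run G
t=9: queue=[G,H,D] q_used=3 → run G
t=10: queue=[H,D,G] q_used=0 → run H
t=11: queue=[H,D,G] q_used=1 → run H
t=12: queue=[H,D,G] q_used=2 → run H
t=13: queue=[H,D,G] q_used=3 → run H
t=14: queue=[D,G,H] q_used=0 → run D
t=15: queue=[G,H] q_used=0 → run G
t=16: queue=[G,H] q_used=1 → run G
t=17: queue=[G,H] q_used=2 → run G
t=18: queue=[G,H] q_used=3 → run G
t=19: queue=[H] q_used=0 → run H
t=20: (idle)
t=21: (idle)
t=22: (idle)
t=23: (idle)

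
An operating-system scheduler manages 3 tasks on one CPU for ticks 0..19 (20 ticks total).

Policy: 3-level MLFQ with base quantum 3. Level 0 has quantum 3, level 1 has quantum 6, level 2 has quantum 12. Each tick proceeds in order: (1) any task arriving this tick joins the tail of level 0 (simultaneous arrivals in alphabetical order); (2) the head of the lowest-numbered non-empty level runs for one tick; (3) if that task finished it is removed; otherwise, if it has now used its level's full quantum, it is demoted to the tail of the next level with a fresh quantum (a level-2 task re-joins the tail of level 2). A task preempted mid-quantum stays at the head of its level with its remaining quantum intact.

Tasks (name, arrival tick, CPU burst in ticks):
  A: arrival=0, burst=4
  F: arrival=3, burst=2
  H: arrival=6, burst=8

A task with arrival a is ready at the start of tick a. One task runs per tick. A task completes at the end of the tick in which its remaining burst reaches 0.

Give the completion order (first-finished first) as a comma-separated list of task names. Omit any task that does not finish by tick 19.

t=0: L0/L1/L2 = A/-/- → run A
t=1: L0/L1/L2 = A/-/- → run A
t=2: L0/L1/L2 = A/-/- → run A
t=3: L0/L1/L2 = F/A/- → run F
t=4: L0/L1/L2 = F/A/- → run F
t=5: L0/L1/L2 = -/A/- → run A
t=6: L0/L1/L2 = H/-/- → run H
t=7: L0/L1/L2 = H/-/- → run H
t=8: L0/L1/L2 = H/-/- → run H
t=9: L0/L1/L2 = -/H/- → run H
t=10: L0/L1/L2 = -/H/- → run H
t=11: L0/L1/L2 = -/H/- → run H
t=12: L0/L1/L2 = -/H/- → run H
t=13: L0/L1/L2 = -/H/- → run H
t=14: (idle)
t=15: (idle)
t=16: (idle)
t=17: (idle)
t=18: (idle)
t=19: (idle)

completion order = F, A, H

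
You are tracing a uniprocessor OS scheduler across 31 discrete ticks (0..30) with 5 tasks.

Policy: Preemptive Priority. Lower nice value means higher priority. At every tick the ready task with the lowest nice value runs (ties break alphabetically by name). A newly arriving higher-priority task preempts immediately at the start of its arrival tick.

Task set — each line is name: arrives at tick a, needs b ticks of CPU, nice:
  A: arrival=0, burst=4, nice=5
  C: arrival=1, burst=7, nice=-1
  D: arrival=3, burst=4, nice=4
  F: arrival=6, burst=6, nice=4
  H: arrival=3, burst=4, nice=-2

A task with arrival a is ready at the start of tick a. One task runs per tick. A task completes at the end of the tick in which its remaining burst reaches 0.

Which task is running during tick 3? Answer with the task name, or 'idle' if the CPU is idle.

t=0: ready={A} → run A
t=1: ready={A,C} → run C
t=2: ready={A,C} → run C
t=3: ready={A,C,D,H} → run H
t=4: ready={A,C,D,H} → run H
t=5: ready={A,C,D,H} → run H
t=6: ready={A,C,D,F,H} → run H
t=7: ready={A,C,D,F} → run C
t=8: ready={A,C,D,F} → run C
t=9: ready={A,C,D,F} → run C
t=10: ready={A,C,D,F} → run C
t=11: ready={A,C,D,F} → run C
t=12: ready={A,D,F} → run D
t=13: ready={A,D,F} → run D
t=14: ready={A,D,F} → run D
t=15: ready={A,D,F} → run D
t=16: ready={A,F} → run F
t=17: ready={A,F} → run F
t=18: ready={A,F} → run F
t=19: ready={A,F} → run F
t=20: ready={A,F} → run F
t=21: ready={A,F} → run F
t=22: ready={A} → run A
t=23: ready={A} → run A
t=24: ready={A} → run A
t=25: (idle)
t=26: (idle)
t=27: (idle)
t=28: (idle)
t=29: (idle)
t=30: (idle)

running at tick 3 = H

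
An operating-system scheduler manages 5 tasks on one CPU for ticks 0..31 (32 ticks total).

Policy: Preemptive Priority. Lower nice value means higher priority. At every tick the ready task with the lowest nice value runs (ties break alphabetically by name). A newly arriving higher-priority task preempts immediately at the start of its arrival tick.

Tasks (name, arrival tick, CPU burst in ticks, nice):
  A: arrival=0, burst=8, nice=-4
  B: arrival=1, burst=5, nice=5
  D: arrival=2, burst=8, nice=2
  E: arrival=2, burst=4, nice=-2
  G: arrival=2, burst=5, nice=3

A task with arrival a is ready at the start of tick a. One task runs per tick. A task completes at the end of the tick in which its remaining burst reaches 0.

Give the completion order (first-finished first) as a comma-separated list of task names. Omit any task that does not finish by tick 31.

t=0: ready={A} → run A
t=1: ready={A,B} → run A
t=2: ready={A,B,D,E,G} → run A
t=3: ready={A,B,D,E,G} → run A
t=4: ready={A,B,D,E,G} → run A
t=5: ready={A,B,D,E,G} → run A
t=6: ready={A,B,D,E,G} → run A
t=7: ready={A,B,D,E,G} → run A
t=8: ready={B,D,E,G} → run E
t=9: ready={B,D,E,G} → run E
t=10: ready={B,D,E,G} → run E
t=11: ready={B,D,E,G} → run E
t=12: ready={B,D,G} → run D
t=13: ready={B,D,G} → run D
t=14: ready={B,D,G} → run D
t=15: ready={B,D,G} → run D
t=16: ready={B,D,G} → run D
t=17: ready={B,D,G} → run D
t=18: ready={B,D,G} → run D
t=19: ready={B,D,G} → run D
t=20: ready={B,G} → run G
t=21: ready={B,G} → run G
t=22: ready={B,G} → run G
t=23: ready={B,G} → run G
t=24: ready={B,G} → run G
t=25: ready={B} → run B
t=26: ready={B} → run B
t=27: ready={B} → run B
t=28: ready={B} → run B
t=29: ready={B} → run B
t=30: (idle)
t=31: (idle)

completion order = A, E, D, G, B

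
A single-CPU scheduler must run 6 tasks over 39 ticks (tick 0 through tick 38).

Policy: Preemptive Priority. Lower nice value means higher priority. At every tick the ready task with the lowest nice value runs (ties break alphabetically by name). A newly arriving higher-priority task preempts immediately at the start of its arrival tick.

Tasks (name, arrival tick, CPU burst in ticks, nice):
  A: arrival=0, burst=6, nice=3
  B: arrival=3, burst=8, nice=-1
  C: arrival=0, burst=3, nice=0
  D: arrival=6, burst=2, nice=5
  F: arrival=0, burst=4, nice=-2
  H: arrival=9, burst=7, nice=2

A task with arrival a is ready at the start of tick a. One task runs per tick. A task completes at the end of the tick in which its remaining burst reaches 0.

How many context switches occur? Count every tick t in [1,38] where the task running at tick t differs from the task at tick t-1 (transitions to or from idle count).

t=0: ready={A,C,F} → run F
t=1: ready={A,C,F} → run F
t=2: ready={A,C,F} → run F
t=3: ready={A,B,C,F} → run F
t=4: ready={A,B,C} → run B
t=5: ready={A,B,C} → run B
t=6: ready={A,B,C,D} → run B
t=7: ready={A,B,C,D} → run B
t=8: ready={A,B,C,D} → run B
t=9: ready={A,B,C,D,H} → run B
t=10: ready={A,B,C,D,H} → run B
t=11: ready={A,B,C,D,H} → run B
t=12: ready={A,C,D,H} → run C
t=13: ready={A,C,D,H} → run C
t=14: ready={A,C,D,H} → run C
t=15: ready={A,D,H} → run H
t=16: ready={A,D,H} → run H
t=17: ready={A,D,H} → run H
t=18: ready={A,D,H} → run H
t=19: ready={A,D,H} → run H
t=20: ready={A,D,H} → run H
t=21: ready={A,D,H} → run H
t=22: ready={A,D} → run A
t=23: ready={A,D} → run A
t=24: ready={A,D} → run A
t=25: ready={A,D} → run A
t=26: ready={A,D} → run A
t=27: ready={A,D} → run A
t=28: ready={D} → run D
t=29: ready={D} → run D
t=30: (idle)
t=31: (idle)
t=32: (idle)
t=33: (idle)
t=34: (idle)
t=35: (idle)
t=36: (idle)
t=37: (idle)
t=38: (idle)

context switches = 6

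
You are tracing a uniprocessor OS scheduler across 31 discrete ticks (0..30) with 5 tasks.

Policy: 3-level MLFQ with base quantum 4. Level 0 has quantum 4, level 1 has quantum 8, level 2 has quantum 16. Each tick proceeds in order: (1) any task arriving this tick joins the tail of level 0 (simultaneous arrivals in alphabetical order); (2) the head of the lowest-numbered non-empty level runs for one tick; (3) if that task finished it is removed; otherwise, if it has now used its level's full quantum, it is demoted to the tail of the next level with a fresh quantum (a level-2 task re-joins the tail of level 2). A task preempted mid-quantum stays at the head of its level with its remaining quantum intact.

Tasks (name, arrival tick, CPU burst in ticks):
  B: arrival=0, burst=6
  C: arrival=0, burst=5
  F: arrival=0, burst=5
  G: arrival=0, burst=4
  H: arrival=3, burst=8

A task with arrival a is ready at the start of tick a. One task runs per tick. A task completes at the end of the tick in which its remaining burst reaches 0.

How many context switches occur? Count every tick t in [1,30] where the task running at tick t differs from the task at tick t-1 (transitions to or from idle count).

context switches = 9

t=0: L0/L1/L2 = BCFG/-/- → run B
t=1: L0/L1/L2 = BCFG/-/- → run B
t=2: L0/L1/L2 = BCFG/-/- → run B
t=3: L0/L1/L2 = BCFGH/-/- → run B
t=4: L0/L1/L2 = CFGH/B/- → run C
t=5: L0/L1/L2 = CFGH/B/- → run C
t=6: L0/L1/L2 = CFGH/B/- → run C
t=7: L0/L1/L2 = CFGH/B/- → run C
t=8: L0/L1/L2 = FGH/BC/- → run F
t=9: L0/L1/L2 = FGH/BC/- → run F
t=10: L0/L1/L2 = FGH/BC/- → run F
t=11: L0/L1/L2 = FGH/BC/- → run F
t=12: L0/L1/L2 = GH/BCF/- → run G
t=13: L0/L1/L2 = GH/BCF/- → run G
t=14: L0/L1/L2 = GH/BCF/- → run G
t=15: L0/L1/L2 = GH/BCF/- → run G
t=16: L0/L1/L2 = H/BCF/- → run H
t=17: L0/L1/L2 = H/BCF/- → run H
t=18: L0/L1/L2 = H/BCF/- → run H
t=19: L0/L1/L2 = H/BCF/- → run H
t=20: L0/L1/L2 = -/BCFH/- → run B
t=21: L0/L1/L2 = -/BCFH/- → run B
t=22: L0/L1/L2 = -/CFH/- → run C
t=23: L0/L1/L2 = -/FH/- → run F
t=24: L0/L1/L2 = -/H/- → run H
t=25: L0/L1/L2 = -/H/- → run H
t=26: L0/L1/L2 = -/H/- → run H
t=27: L0/L1/L2 = -/H/- → run H
t=28: (idle)
t=29: (idle)
t=30: (idle)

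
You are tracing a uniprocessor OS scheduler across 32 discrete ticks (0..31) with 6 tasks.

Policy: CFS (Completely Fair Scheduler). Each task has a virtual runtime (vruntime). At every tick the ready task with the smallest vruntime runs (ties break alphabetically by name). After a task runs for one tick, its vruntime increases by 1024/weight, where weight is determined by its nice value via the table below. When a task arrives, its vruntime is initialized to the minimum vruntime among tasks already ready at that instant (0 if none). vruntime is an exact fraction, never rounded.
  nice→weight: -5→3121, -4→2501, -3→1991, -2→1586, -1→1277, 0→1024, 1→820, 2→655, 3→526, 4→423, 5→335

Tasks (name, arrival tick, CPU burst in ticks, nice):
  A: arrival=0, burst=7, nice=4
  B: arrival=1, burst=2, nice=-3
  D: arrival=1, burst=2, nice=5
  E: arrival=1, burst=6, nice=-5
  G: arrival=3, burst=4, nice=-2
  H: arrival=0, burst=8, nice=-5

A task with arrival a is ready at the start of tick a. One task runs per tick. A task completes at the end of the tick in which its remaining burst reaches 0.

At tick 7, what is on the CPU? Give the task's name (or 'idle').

t=0: vr[A=0 H=0] → run A
t=1: vr[A=1024/423 B=0 D=0 E=0 H=0] → run B
t=2: vr[A=1024/423 B=1024/1991 D=0 E=0 H=0] → run D
t=3: vr[A=1024/423 B=1024/1991 D=1024/335 E=0 G=0 H=0] → run E
t=4: vr[A=1024/423 B=1024/1991 D=1024/335 E=1024/3121 G=0 H=0] → run G
t=5: vr[A=1024/423 B=1024/1991 D=1024/335 E=1024/3121 G=512/793 H=0] → run H
t=6: vr[A=1024/423 B=1024/1991 D=1024/335 E=1024/3121 G=512/793 H=1024/3121] → run E
t=7: vr[A=1024/423 B=1024/1991 D=1024/335 E=2048/3121 G=512/793 H=1024/3121] → run H
t=8: vr[A=1024/423 B=1024/1991 D=1024/335 E=2048/3121 G=512/793 H=2048/3121] → run B
t=9: vr[A=1024/423 D=1024/335 E=2048/3121 G=512/793 H=2048/3121] → run G
t=10: vr[A=1024/423 D=1024/335 E=2048/3121 G=1024/793 H=2048/3121] → run E
t=11: vr[A=1024/423 D=1024/335 E=3072/3121 G=1024/793 H=2048/3121] → run H
t=12: vr[A=1024/423 D=1024/335 E=3072/3121 G=1024/793 H=3072/3121] → run E
t=13: vr[A=1024/423 D=1024/335 E=4096/3121 G=1024/793 H=3072/3121] → run H
t=14: vr[A=1024/423 D=1024/335 E=4096/3121 G=1024/793 H=4096/3121] → run G
t=15: vr[A=1024/423 D=1024/335 E=4096/3121 G=1536/793 H=4096/3121] → run E
t=16: vr[A=1024/423 D=1024/335 E=5120/3121 G=1536/793 H=4096/3121] → run H
t=17: vr[A=1024/423 D=1024/335 E=5120/3121 G=1536/793 H=5120/3121] → run E
t=18: vr[A=1024/423 D=1024/335 G=1536/793 H=5120/3121] → run H
t=19: vr[A=1024/423 D=1024/335 G=1536/793 H=6144/3121] → run G
t=20: vr[A=1024/423 D=1024/335 H=6144/3121] → run H
t=21: vr[A=1024/423 D=1024/335 H=7168/3121] → run H
t=22: vr[A=1024/423 D=1024/335] → run A
t=23: vr[A=2048/423 D=1024/335] → run D
t=24: vr[A=2048/423] → run A
t=25: vr[A=1024/141] → run A
t=26: vr[A=4096/423] → run A
t=27: vr[A=5120/423] → run A
t=28: vr[A=2048/141] → run A
t=29: (idle)
t=30: (idle)
t=31: (idle)

running at tick 7 = H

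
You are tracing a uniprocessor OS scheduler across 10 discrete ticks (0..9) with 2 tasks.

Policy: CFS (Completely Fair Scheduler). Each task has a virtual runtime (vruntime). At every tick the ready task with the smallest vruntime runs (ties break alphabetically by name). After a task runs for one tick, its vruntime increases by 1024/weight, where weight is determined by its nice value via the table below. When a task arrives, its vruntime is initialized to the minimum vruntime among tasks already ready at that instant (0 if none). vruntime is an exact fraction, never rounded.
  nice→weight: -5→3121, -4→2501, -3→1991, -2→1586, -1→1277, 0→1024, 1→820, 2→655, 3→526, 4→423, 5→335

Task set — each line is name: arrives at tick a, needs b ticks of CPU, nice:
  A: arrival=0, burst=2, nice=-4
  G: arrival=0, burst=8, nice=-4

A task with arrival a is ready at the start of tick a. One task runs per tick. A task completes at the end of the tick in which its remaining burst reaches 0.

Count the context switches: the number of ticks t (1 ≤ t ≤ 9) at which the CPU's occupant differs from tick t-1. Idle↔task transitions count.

context switches = 3

t=0: vr[A=0 G=0] → run A
t=1: vr[A=1024/2501 G=0] → run G
t=2: vr[A=1024/2501 G=1024/2501] → run A
t=3: vr[G=1024/2501] → run G
t=4: vr[G=2048/2501] → run G
t=5: vr[G=3072/2501] → run G
t=6: vr[G=4096/2501] → run G
t=7: vr[G=5120/2501] → run G
t=8: vr[G=6144/2501] → run G
t=9: vr[G=7168/2501] → run G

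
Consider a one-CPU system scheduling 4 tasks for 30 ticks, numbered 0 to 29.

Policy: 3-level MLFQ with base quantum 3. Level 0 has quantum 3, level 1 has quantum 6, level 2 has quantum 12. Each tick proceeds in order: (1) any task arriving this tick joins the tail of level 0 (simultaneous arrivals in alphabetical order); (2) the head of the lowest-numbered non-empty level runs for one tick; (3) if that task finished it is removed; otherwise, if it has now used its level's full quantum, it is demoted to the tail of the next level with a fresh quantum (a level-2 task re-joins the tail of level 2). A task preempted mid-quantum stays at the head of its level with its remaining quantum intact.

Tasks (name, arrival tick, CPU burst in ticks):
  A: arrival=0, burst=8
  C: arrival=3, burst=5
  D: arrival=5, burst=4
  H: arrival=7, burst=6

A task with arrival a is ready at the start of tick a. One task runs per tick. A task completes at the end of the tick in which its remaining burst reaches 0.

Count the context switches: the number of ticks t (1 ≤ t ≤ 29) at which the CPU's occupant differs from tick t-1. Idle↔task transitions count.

t=0: L0/L1/L2 = A/-/- → run A
t=1: L0/L1/L2 = A/-/- → run A
t=2: L0/L1/L2 = A/-/- → run A
t=3: L0/L1/L2 = C/A/- → run C
t=4: L0/L1/L2 = C/A/- → run C
t=5: L0/L1/L2 = CD/A/- → run C
t=6: L0/L1/L2 = D/AC/- → run D
t=7: L0/L1/L2 = DH/AC/- → run D
t=8: L0/L1/L2 = DH/AC/- → run D
t=9: L0/L1/L2 = H/ACD/- → run H
t=10: L0/L1/L2 = H/ACD/- → run H
t=11: L0/L1/L2 = H/ACD/- → run H
t=12: L0/L1/L2 = -/ACDH/- → run A
t=13: L0/L1/L2 = -/ACDH/- → run A
t=14: L0/L1/L2 = -/ACDH/- → run A
t=15: L0/L1/L2 = -/ACDH/- → run A
t=16: L0/L1/L2 = -/ACDH/- → run A
t=17: L0/L1/L2 = -/CDH/- → run C
t=18: L0/L1/L2 = -/CDH/- → run C
t=19: L0/L1/L2 = -/DH/- → run D
t=20: L0/L1/L2 = -/H/- → run H
t=21: L0/L1/L2 = -/H/- → run H
t=22: L0/L1/L2 = -/H/- → run H
t=23: (idle)
t=24: (idle)
t=25: (idle)
t=26: (idle)
t=27: (idle)
t=28: (idle)
t=29: (idle)

context switches = 8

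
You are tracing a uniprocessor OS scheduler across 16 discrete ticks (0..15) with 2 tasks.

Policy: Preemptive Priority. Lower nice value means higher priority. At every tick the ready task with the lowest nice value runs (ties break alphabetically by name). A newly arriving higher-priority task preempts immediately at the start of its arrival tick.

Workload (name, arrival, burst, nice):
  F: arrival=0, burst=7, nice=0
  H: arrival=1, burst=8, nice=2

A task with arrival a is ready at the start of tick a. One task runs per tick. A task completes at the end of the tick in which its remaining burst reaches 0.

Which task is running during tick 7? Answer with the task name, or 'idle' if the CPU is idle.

t=0: ready={F} → run F
t=1: ready={F,H} → run F
t=2: ready={F,H} → run F
t=3: ready={F,H} → run F
t=4: ready={F,H} → run F
t=5: ready={F,H} → run F
t=6: ready={F,H} → run F
t=7: ready={H} → run H
t=8: ready={H} → run H
t=9: ready={H} → run H
t=10: ready={H} → run H
t=11: ready={H} → run H
t=12: ready={H} → run H
t=13: ready={H} → run H
t=14: ready={H} → run H
t=15: (idle)

running at tick 7 = H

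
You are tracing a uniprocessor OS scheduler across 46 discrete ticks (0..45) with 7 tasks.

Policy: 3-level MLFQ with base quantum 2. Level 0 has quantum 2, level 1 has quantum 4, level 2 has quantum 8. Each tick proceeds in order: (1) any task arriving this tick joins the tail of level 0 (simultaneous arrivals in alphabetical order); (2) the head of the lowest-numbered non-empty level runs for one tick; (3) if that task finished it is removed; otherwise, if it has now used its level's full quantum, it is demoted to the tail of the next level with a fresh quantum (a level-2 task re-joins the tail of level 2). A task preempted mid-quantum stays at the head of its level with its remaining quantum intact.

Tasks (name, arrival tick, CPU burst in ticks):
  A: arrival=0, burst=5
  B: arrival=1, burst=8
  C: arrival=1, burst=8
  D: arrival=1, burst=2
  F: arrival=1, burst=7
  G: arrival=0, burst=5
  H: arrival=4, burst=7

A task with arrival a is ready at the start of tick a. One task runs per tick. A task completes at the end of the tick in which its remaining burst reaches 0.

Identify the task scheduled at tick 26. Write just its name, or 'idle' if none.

running at tick 26 = C

t=0: L0/L1/L2 = AG/-/- → run A
t=1: L0/L1/L2 = AGBCDF/-/- → run A
t=2: L0/L1/L2 = GBCDF/A/- → run G
t=3: L0/L1/L2 = GBCDF/A/- → run G
t=4: L0/L1/L2 = BCDFH/AG/- → run B
t=5: L0/L1/L2 = BCDFH/AG/- → run B
t=6: L0/L1/L2 = CDFH/AGB/- → run C
t=7: L0/L1/L2 = CDFH/AGB/- → run C
t=8: L0/L1/L2 = DFH/AGBC/- → run D
t=9: L0/L1/L2 = DFH/AGBC/- → run D
t=10: L0/L1/L2 = FH/AGBC/- → run F
t=11: L0/L1/L2 = FH/AGBC/- → run F
t=12: L0/L1/L2 = H/AGBCF/- → run H
t=13: L0/L1/L2 = H/AGBCF/- → run H
t=14: L0/L1/L2 = -/AGBCFH/- → run A
t=15: L0/L1/L2 = -/AGBCFH/- → run A
t=16: L0/L1/L2 = -/AGBCFH/- → run A
t=17: L0/L1/L2 = -/GBCFH/- → run G
t=18: L0/L1/L2 = -/GBCFH/- → run G
t=19: L0/L1/L2 = -/GBCFH/- → run G
t=20: L0/L1/L2 = -/BCFH/- → run B
t=21: L0/L1/L2 = -/BCFH/- → run B
t=22: L0/L1/L2 = -/BCFH/- → run B
t=23: L0/L1/L2 = -/BCFH/- → run B
t=24: L0/L1/L2 = -/CFH/B → run C
t=25: L0/L1/L2 = -/CFH/B → run C
t=26: L0/L1/L2 = -/CFH/B → run C
t=27: L0/L1/L2 = -/CFH/B → run C
t=28: L0/L1/L2 = -/FH/BC → run F
t=29: L0/L1/L2 = -/FH/BC → run F
t=30: L0/L1/L2 = -/FH/BC → run F
t=31: L0/L1/L2 = -/FH/BC → run F
t=32: L0/L1/L2 = -/H/BCF → run H
t=33: L0/L1/L2 = -/H/BCF → run H
t=34: L0/L1/L2 = -/H/BCF → run H
t=35: L0/L1/L2 = -/H/BCF → run H
t=36: L0/L1/L2 = -/-/BCFH → run B
t=37: L0/L1/L2 = -/-/BCFH → run B
t=38: L0/L1/L2 = -/-/CFH → run C
t=39: L0/L1/L2 = -/-/CFH → run C
t=40: L0/L1/L2 = -/-/FH → run F
t=41: L0/L1/L2 = -/-/H → run H
t=42: (idle)
t=43: (idle)
t=44: (idle)
t=45: (idle)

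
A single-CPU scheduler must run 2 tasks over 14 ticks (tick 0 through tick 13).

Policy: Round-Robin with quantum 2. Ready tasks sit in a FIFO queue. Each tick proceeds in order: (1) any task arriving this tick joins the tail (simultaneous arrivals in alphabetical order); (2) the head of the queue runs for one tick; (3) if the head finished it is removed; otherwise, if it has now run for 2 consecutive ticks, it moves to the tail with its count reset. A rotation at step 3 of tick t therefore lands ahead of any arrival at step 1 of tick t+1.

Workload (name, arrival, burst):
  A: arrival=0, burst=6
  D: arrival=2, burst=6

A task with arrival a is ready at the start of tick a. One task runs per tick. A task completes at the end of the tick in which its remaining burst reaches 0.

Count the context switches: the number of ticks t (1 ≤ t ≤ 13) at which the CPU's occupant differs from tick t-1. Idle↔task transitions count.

context switches = 4

t=0: queue=[A] q_used=0 → run A
t=1: queue=[A] q_used=1 → run A
t=2: queue=[A,D] q_used=0 → run A
t=3: queue=[A,D] q_used=1 → run A
t=4: queue=[D,A] q_used=0 → run D
t=5: queue=[D,A] q_used=1 → run D
t=6: queue=[A,D] q_used=0 → run A
t=7: queue=[A,D] q_used=1 → run A
t=8: queue=[D] q_used=0 → run D
t=9: queue=[D] q_used=1 → run D
t=10: queue=[D] q_used=0 → run D
t=11: queue=[D] q_used=1 → run D
t=12: (idle)
t=13: (idle)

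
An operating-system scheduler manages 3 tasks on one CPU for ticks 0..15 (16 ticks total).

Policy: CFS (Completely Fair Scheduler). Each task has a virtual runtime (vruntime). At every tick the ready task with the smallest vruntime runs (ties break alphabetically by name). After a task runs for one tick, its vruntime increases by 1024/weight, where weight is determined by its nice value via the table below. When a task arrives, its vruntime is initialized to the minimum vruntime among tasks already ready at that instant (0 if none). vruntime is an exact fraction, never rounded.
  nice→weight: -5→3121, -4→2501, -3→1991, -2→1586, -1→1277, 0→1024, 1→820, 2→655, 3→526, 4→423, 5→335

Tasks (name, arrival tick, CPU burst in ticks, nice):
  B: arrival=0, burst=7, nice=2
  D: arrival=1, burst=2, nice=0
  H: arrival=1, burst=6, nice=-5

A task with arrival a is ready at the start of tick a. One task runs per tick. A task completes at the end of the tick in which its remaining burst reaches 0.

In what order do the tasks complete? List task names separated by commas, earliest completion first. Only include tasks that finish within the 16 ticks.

t=0: vr[B=0] → run B
t=1: vr[B=1024/655 D=1024/655 H=1024/655] → run B
t=2: vr[B=2048/655 D=1024/655 H=1024/655] → run D
t=3: vr[B=2048/655 D=1679/655 H=1024/655] → run H
t=4: vr[B=2048/655 D=1679/655 H=3866624/2044255] → run H
t=5: vr[B=2048/655 D=1679/655 H=4537344/2044255] → run H
t=6: vr[B=2048/655 D=1679/655 H=5208064/2044255] → run H
t=7: vr[B=2048/655 D=1679/655 H=5878784/2044255] → run D
t=8: vr[B=2048/655 H=5878784/2044255] → run H
t=9: vr[B=2048/655 H=6549504/2044255] → run B
t=10: vr[B=3072/655 H=6549504/2044255] → run H
t=11: vr[B=3072/655] → run B
t=12: vr[B=4096/655] → run B
t=13: vr[B=1024/131] → run B
t=14: vr[B=6144/655] → run B
t=15: (idle)

completion order = D, H, B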